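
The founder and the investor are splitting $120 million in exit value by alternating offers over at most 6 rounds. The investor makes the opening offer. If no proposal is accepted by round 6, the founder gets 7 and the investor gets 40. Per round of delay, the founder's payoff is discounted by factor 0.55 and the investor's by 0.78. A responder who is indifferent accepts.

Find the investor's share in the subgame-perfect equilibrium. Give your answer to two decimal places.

Round 6 (the founder proposes): the investor gets 40 if talks fail, so the founder offers 40 and keeps 80.
Round 5 (the investor proposes): the founder can get 80 next round, worth 0.55 × 80 = 44 now. The investor offers 44 and keeps 120 − 44 = 76.
Round 4 (the founder proposes): the investor can get 76 next round, worth 0.78 × 76 = 59.28 now, so the founder offers 59.28, keeping 60.72.
Round 3 (the investor proposes): the founder can get 60.72 next round, worth 0.55 × 60.72 = 33.396 now, so the investor offers 33.396, keeping 86.604.
Round 2 (the founder proposes): the investor can get 86.604 next round, worth 0.78 × 86.604 = 67.55112 now. The founder offers 67.55112 and keeps 120 − 67.55112 = 52.44888.
Round 1 (the investor proposes): the founder can get 52.44888 next round, worth 0.55 × 52.44888 = 28.846884 now; the investor offers that and keeps 91.153116.

91.15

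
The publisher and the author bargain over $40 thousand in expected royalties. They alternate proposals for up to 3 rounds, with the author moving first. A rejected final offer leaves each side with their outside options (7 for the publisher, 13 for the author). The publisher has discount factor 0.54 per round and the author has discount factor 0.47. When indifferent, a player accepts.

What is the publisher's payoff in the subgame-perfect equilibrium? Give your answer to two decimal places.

13.22

Round 3 (the author proposes): the publisher gets 7 if talks fail, so the author offers 7 and keeps 33.
Round 2 (the publisher proposes): the author can get 33 next round, worth 0.47 × 33 = 15.51 now. The publisher offers 15.51 and keeps 40 − 15.51 = 24.49.
Round 1 (the author proposes): the publisher can get 24.49 next round, worth 0.54 × 24.49 = 13.2246 now; the author offers that and keeps 26.7754.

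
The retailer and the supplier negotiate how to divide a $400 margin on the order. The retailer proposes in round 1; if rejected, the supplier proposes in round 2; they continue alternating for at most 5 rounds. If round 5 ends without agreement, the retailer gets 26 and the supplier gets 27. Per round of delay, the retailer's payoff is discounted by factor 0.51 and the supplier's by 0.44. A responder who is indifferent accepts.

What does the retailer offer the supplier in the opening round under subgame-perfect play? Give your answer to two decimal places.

By backward induction:
Round 5 (the retailer proposes): the supplier gets 27 if talks fail, so the retailer offers 27 and keeps 373.
Round 4 (the supplier proposes): the retailer can get 373 next round, worth 0.51 × 373 = 190.23 now. The supplier offers 190.23 and keeps 400 − 190.23 = 209.77.
Round 3 (the retailer proposes): the supplier can get 209.77 next round, worth 0.44 × 209.77 = 92.2988 now, so the retailer offers 92.2988, keeping 307.7012.
Round 2 (the supplier proposes): the retailer can get 307.7012 next round, worth 0.51 × 307.7012 = 156.927612 now, so the supplier offers 156.927612, keeping 243.072388.
Round 1 (the retailer proposes): the supplier can get 243.072388 next round, worth 0.44 × 243.072388 = 106.95185072 now, so the retailer offers 106.95185072, keeping 293.04814928.

106.95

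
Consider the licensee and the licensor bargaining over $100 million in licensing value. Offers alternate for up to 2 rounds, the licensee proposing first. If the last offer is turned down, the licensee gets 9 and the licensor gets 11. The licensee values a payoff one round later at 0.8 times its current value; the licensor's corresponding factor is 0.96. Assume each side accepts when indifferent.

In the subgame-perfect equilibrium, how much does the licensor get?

Work backward from the last round.
Round 2 (the licensor proposes): the licensee gets 9 if talks fail, so the licensor offers 9 and keeps 91.
Round 1 (the licensee proposes): the licensor can get 91 next round, worth 0.96 × 91 = 87.36 now, so the licensee offers 87.36, keeping 12.64.

87.36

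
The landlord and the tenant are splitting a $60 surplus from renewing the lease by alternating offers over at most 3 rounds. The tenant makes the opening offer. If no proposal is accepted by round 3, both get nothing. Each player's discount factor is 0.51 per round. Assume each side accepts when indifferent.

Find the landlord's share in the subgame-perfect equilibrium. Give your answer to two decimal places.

14.99

Round 3 (the tenant proposes): the landlord will accept anything ≥ 0, so the tenant offers 0 and keeps 60.
Round 2 (the landlord proposes): the tenant can get 60 next round, worth 0.51 × 60 = 30.6 now, so the landlord offers 30.6, keeping 29.4.
Round 1 (the tenant proposes): the landlord can get 29.4 next round, worth 0.51 × 29.4 = 14.994 now, so the tenant offers 14.994, keeping 45.006.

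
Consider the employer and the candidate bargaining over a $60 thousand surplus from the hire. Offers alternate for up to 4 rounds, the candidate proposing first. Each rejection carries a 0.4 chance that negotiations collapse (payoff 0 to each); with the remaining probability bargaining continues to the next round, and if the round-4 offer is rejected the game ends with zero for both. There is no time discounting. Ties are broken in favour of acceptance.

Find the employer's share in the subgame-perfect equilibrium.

By backward induction:
Round 4 (the employer proposes): rejection yields 0 for the candidate; the employer offers 0 and keeps 60.
Round 3 (the candidate proposes): rejecting gives the employer an expected 0.6 × 60 = 36, so the candidate offers 36, keeping 24.
Round 2 (the employer proposes): rejecting gives the candidate an expected 0.6 × 24 = 14.4, so the employer offers 14.4, keeping 45.6.
Round 1 (the candidate proposes): rejecting gives the employer an expected 0.6 × 45.6 = 27.36, so the candidate offers 27.36, keeping 32.64.

27.36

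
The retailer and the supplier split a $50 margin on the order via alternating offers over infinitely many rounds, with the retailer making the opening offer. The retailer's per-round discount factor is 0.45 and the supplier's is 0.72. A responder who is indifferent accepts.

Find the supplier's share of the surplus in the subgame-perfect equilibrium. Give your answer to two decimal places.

In a stationary SPE each proposer offers the other exactly their discounted continuation value.
If the retailer keeps x when proposing and the supplier keeps y when proposing, then x = 50 − 0.72y and y = 50 − 0.45x.
Solving: x = 50(1 − 0.72) / (1 − 0.45·0.72) = 14 / 0.676 ≈ 20.7101.
The supplier gets 50 − 20.7101 ≈ 29.2899.

29.29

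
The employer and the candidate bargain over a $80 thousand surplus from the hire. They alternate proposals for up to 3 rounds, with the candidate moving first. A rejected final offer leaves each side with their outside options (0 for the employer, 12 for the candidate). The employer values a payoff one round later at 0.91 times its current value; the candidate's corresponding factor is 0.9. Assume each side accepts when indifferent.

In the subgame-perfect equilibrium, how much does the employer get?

7.28

Round 3 (the candidate proposes): rejection yields 0 for the employer; the candidate offers 0 and keeps 80.
Round 2 (the employer proposes): the candidate can get 80 next round, worth 0.9 × 80 = 72 now; the employer offers that and keeps 8.
Round 1 (the candidate proposes): the employer can get 8 next round, worth 0.91 × 8 = 7.28 now, so the candidate offers 7.28, keeping 72.72.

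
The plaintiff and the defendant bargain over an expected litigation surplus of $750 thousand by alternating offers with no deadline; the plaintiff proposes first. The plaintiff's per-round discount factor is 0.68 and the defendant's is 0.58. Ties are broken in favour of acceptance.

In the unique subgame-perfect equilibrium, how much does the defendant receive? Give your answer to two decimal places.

229.85

In a stationary SPE each proposer offers the other exactly their discounted continuation value.
If the plaintiff keeps x when proposing and the defendant keeps y when proposing, then x = 750 − 0.58y and y = 750 − 0.68x.
Solving: x = 750(1 − 0.58) / (1 − 0.68·0.58) = 315 / 0.6056 ≈ 520.1453.
The defendant gets 750 − 520.1453 ≈ 229.8547.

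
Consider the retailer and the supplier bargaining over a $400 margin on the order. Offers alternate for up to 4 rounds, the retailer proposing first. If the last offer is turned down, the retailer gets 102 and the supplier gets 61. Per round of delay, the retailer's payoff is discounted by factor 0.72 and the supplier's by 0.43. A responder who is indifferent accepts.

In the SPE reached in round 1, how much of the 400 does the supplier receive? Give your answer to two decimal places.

Solve by backward induction from round 4.
Round 4 (the supplier proposes): the retailer gets 102 if talks fail, so the supplier offers 102 and keeps 298.
Round 3 (the retailer proposes): the supplier can get 298 next round, worth 0.43 × 298 = 128.14 now. The retailer offers 128.14 and keeps 400 − 128.14 = 271.86.
Round 2 (the supplier proposes): the retailer can get 271.86 next round, worth 0.72 × 271.86 = 195.7392 now. The supplier offers 195.7392 and keeps 400 − 195.7392 = 204.2608.
Round 1 (the retailer proposes): the supplier can get 204.2608 next round, worth 0.43 × 204.2608 = 87.832144 now; the retailer offers that and keeps 312.167856.

87.83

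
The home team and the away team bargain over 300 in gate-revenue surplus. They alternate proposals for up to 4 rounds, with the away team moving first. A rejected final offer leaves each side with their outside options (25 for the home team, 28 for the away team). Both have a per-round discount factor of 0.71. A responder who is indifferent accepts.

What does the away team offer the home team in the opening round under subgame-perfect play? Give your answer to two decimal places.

Round 4 (the home team proposes): the away team gets 28 if talks fail, so the home team offers 28 and keeps 272.
Round 3 (the away team proposes): the home team can get 272 next round, worth 0.71 × 272 = 193.12 now. The away team offers 193.12 and keeps 300 − 193.12 = 106.88.
Round 2 (the home team proposes): the away team can get 106.88 next round, worth 0.71 × 106.88 = 75.8848 now; the home team offers that and keeps 224.1152.
Round 1 (the away team proposes): the home team can get 224.1152 next round, worth 0.71 × 224.1152 = 159.121792 now, so the away team offers 159.121792, keeping 140.878208.

159.12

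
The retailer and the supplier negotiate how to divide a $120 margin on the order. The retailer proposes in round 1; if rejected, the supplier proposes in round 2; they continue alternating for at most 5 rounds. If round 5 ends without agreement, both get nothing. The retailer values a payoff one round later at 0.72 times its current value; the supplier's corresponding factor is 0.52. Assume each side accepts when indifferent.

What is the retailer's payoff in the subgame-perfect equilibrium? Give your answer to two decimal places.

Round 5 (the retailer proposes): rejection yields 0 for the supplier; the retailer offers 0 and keeps 120.
Round 4 (the supplier proposes): the retailer can get 120 next round, worth 0.72 × 120 = 86.4 now, so the supplier offers 86.4, keeping 33.6.
Round 3 (the retailer proposes): the supplier can get 33.6 next round, worth 0.52 × 33.6 = 17.472 now. The retailer offers 17.472 and keeps 120 − 17.472 = 102.528.
Round 2 (the supplier proposes): the retailer can get 102.528 next round, worth 0.72 × 102.528 = 73.82016 now; the supplier offers that and keeps 46.17984.
Round 1 (the retailer proposes): the supplier can get 46.17984 next round, worth 0.52 × 46.17984 = 24.0135168 now, so the retailer offers 24.0135168, keeping 95.9864832.

95.99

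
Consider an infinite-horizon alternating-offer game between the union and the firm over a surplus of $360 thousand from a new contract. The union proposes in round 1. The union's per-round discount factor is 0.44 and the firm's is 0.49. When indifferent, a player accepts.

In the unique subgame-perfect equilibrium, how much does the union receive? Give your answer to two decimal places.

234.06

In a stationary SPE each proposer offers the other exactly their discounted continuation value.
If the union keeps x when proposing and the firm keeps y when proposing, then x = 360 − 0.49y and y = 360 − 0.44x.
Solving: x = 360(1 − 0.49) / (1 − 0.44·0.49) = 183.6 / 0.7844 ≈ 234.0643.
The firm gets 360 − 234.0643 ≈ 125.9357.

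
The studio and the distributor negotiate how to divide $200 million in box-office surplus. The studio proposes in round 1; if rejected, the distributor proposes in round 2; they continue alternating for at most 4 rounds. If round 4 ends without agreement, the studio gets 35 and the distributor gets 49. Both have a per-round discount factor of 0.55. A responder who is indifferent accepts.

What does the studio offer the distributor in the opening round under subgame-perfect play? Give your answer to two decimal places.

76.95

Work backward from the last round.
Round 4 (the distributor proposes): the studio gets 35 if talks fail, so the distributor offers 35 and keeps 165.
Round 3 (the studio proposes): the distributor can get 165 next round, worth 0.55 × 165 = 90.75 now, so the studio offers 90.75, keeping 109.25.
Round 2 (the distributor proposes): the studio can get 109.25 next round, worth 0.55 × 109.25 = 60.0875 now, so the distributor offers 60.0875, keeping 139.9125.
Round 1 (the studio proposes): the distributor can get 139.9125 next round, worth 0.55 × 139.9125 = 76.951875 now. The studio offers 76.951875 and keeps 200 − 76.951875 = 123.048125.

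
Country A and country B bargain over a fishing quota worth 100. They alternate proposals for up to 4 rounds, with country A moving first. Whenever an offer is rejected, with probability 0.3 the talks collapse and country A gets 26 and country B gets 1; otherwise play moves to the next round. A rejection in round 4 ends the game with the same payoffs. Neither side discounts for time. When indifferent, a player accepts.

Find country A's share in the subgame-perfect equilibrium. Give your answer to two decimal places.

Round 4 (country B proposes): country A gets 26 if talks fail, so country B offers 26 and keeps 74.
Round 3 (country A proposes): rejecting gives country B an expected 0.7 × 74 + 0.3 × 1 = 52.1, so country A offers 52.1, keeping 47.9.
Round 2 (country B proposes): rejecting gives country A an expected 0.7 × 47.9 + 0.3 × 26 = 41.33. Country B offers 41.33 and keeps 100 − 41.33 = 58.67.
Round 1 (country A proposes): rejecting gives country B an expected 0.7 × 58.67 + 0.3 × 1 = 41.369. Country A offers 41.369 and keeps 100 − 41.369 = 58.631.

58.63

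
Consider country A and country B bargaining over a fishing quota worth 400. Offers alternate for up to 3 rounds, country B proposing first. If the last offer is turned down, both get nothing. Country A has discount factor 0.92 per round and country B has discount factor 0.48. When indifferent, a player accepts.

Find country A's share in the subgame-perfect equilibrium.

191.36

Round 3 (country B proposes): country A will accept anything ≥ 0, so country B offers 0 and keeps 400.
Round 2 (country A proposes): country B can get 400 next round, worth 0.48 × 400 = 192 now; country A offers that and keeps 208.
Round 1 (country B proposes): country A can get 208 next round, worth 0.92 × 208 = 191.36 now. Country B offers 191.36 and keeps 400 − 191.36 = 208.64.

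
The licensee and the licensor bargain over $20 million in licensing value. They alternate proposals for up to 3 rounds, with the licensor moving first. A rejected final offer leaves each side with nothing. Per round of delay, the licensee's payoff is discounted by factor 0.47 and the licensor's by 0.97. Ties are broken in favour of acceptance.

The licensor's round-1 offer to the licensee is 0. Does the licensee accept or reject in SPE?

Round 3 (the licensor proposes): the licensee will accept anything ≥ 0, so the licensor offers 0 and keeps 20.
Round 2 (the licensee proposes): the licensor can get 20 next round, worth 0.97 × 20 = 19.4 now, so the licensee offers 19.4, keeping 0.6.
So by rejecting in round 1, the licensee gets 0.6 next round, worth 0.47 × 0.6 = 0.282 now.
Offer 0 < 0.282, so the licensee rejects.

Reject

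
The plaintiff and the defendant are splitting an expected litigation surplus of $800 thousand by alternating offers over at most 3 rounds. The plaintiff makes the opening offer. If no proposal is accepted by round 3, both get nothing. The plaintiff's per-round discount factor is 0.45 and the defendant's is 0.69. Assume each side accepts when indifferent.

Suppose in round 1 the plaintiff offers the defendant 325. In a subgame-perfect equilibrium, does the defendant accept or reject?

Accept

Work out the defendant's continuation value if the offer is rejected.
Round 3 (the plaintiff proposes): the defendant will accept anything ≥ 0, so the plaintiff offers 0 and keeps 800.
Round 2 (the defendant proposes): the plaintiff can get 800 next round, worth 0.45 × 800 = 360 now; the defendant offers that and keeps 440.
So by rejecting in round 1, the defendant gets 440 next round, worth 0.69 × 440 = 303.6 now.
Offer 325 ≥ 303.6, so the defendant accepts.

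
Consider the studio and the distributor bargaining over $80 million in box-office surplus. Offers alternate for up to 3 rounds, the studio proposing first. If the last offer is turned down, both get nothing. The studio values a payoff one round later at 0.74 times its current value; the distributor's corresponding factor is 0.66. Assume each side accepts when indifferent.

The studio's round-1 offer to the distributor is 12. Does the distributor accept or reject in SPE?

Reject

Work out the distributor's continuation value if the offer is rejected.
Round 3 (the studio proposes): the distributor will accept anything ≥ 0, so the studio offers 0 and keeps 80.
Round 2 (the distributor proposes): the studio can get 80 next round, worth 0.74 × 80 = 59.2 now. The distributor offers 59.2 and keeps 80 − 59.2 = 20.8.
So by rejecting in round 1, the distributor gets 20.8 next round, worth 0.66 × 20.8 = 13.728 now.
Offer 12 < 13.728, so the distributor rejects.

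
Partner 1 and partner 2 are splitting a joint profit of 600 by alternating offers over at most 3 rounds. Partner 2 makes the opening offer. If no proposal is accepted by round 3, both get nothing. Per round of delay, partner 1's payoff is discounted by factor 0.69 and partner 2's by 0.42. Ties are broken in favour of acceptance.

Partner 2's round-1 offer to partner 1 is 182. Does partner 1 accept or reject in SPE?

Work out partner 1's continuation value if the offer is rejected.
Round 3 (partner 2 proposes): rejection yields 0 for partner 1; partner 2 offers 0 and keeps 600.
Round 2 (partner 1 proposes): partner 2 can get 600 next round, worth 0.42 × 600 = 252 now; partner 1 offers that and keeps 348.
So by rejecting in round 1, partner 1 gets 348 next round, worth 0.69 × 348 = 240.12 now.
Offer 182 < 240.12, so partner 1 rejects.

Reject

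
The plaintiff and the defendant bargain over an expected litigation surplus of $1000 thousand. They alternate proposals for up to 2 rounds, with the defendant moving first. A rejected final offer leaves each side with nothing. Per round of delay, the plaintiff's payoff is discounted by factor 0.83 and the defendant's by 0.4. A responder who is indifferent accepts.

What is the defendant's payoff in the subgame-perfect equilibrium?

170

Round 2 (the plaintiff proposes): the defendant will accept anything ≥ 0, so the plaintiff offers 0 and keeps 1000.
Round 1 (the defendant proposes): the plaintiff can get 1000 next round, worth 0.83 × 1000 = 830 now. The defendant offers 830 and keeps 1000 − 830 = 170.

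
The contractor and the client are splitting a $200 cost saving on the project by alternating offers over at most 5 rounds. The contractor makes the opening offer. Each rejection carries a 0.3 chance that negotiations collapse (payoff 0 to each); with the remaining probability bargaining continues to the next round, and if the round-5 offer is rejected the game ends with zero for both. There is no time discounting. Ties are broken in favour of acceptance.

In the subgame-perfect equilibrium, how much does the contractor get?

137.42

Round 5 (the contractor proposes): the client will accept anything ≥ 0, so the contractor offers 0 and keeps 200.
Round 4 (the client proposes): rejecting gives the contractor an expected 0.7 × 200 = 140; the client offers that and keeps 60.
Round 3 (the contractor proposes): rejecting gives the client an expected 0.7 × 60 = 42, so the contractor offers 42, keeping 158.
Round 2 (the client proposes): rejecting gives the contractor an expected 0.7 × 158 = 110.6, so the client offers 110.6, keeping 89.4.
Round 1 (the contractor proposes): rejecting gives the client an expected 0.7 × 89.4 = 62.58. The contractor offers 62.58 and keeps 200 − 62.58 = 137.42.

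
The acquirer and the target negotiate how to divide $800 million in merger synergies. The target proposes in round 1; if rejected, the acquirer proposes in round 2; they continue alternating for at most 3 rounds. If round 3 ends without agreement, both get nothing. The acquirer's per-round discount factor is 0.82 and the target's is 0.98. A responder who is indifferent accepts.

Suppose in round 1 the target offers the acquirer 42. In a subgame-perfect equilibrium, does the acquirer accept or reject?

Accept

Work out the acquirer's continuation value if the offer is rejected.
Round 3 (the target proposes): rejection yields 0 for the acquirer; the target offers 0 and keeps 800.
Round 2 (the acquirer proposes): the target can get 800 next round, worth 0.98 × 800 = 784 now, so the acquirer offers 784, keeping 16.
So by rejecting in round 1, the acquirer gets 16 next round, worth 0.82 × 16 = 13.12 now.
Offer 42 ≥ 13.12, so the acquirer accepts.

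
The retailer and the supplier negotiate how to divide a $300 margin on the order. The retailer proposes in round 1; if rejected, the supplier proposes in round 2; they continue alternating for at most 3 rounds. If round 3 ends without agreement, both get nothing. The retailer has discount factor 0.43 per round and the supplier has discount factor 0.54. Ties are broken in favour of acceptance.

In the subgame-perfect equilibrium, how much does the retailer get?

207.66

Work backward from the last round.
Round 3 (the retailer proposes): the supplier will accept anything ≥ 0, so the retailer offers 0 and keeps 300.
Round 2 (the supplier proposes): the retailer can get 300 next round, worth 0.43 × 300 = 129 now; the supplier offers that and keeps 171.
Round 1 (the retailer proposes): the supplier can get 171 next round, worth 0.54 × 171 = 92.34 now, so the retailer offers 92.34, keeping 207.66.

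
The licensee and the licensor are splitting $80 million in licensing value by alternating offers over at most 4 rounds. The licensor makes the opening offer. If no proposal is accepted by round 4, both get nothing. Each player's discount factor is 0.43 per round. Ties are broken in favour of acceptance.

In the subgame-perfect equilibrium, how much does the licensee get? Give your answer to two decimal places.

Round 4 (the licensee proposes): the licensor will accept anything ≥ 0, so the licensee offers 0 and keeps 80.
Round 3 (the licensor proposes): the licensee can get 80 next round, worth 0.43 × 80 = 34.4 now, so the licensor offers 34.4, keeping 45.6.
Round 2 (the licensee proposes): the licensor can get 45.6 next round, worth 0.43 × 45.6 = 19.608 now; the licensee offers that and keeps 60.392.
Round 1 (the licensor proposes): the licensee can get 60.392 next round, worth 0.43 × 60.392 = 25.96856 now; the licensor offers that and keeps 54.03144.

25.97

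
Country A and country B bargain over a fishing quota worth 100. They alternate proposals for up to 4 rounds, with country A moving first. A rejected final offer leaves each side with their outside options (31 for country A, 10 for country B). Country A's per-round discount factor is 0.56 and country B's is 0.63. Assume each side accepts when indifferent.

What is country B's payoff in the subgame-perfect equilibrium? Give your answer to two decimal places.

43.06

Round 4 (country B proposes): country A gets 31 if talks fail, so country B offers 31 and keeps 69.
Round 3 (country A proposes): country B can get 69 next round, worth 0.63 × 69 = 43.47 now; country A offers that and keeps 56.53.
Round 2 (country B proposes): country A can get 56.53 next round, worth 0.56 × 56.53 = 31.6568 now, so country B offers 31.6568, keeping 68.3432.
Round 1 (country A proposes): country B can get 68.3432 next round, worth 0.63 × 68.3432 = 43.056216 now; country A offers that and keeps 56.943784.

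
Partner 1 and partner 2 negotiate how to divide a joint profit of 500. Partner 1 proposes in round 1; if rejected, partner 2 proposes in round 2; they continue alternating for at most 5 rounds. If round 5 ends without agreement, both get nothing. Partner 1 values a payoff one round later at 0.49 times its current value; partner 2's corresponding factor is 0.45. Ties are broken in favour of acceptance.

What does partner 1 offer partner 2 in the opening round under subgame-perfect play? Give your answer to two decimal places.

140.05

Work backward from the last round.
Round 5 (partner 1 proposes): partner 2 will accept anything ≥ 0, so partner 1 offers 0 and keeps 500.
Round 4 (partner 2 proposes): partner 1 can get 500 next round, worth 0.49 × 500 = 245 now. Partner 2 offers 245 and keeps 500 − 245 = 255.
Round 3 (partner 1 proposes): partner 2 can get 255 next round, worth 0.45 × 255 = 114.75 now. Partner 1 offers 114.75 and keeps 500 − 114.75 = 385.25.
Round 2 (partner 2 proposes): partner 1 can get 385.25 next round, worth 0.49 × 385.25 = 188.7725 now, so partner 2 offers 188.7725, keeping 311.2275.
Round 1 (partner 1 proposes): partner 2 can get 311.2275 next round, worth 0.45 × 311.2275 = 140.052375 now; partner 1 offers that and keeps 359.947625.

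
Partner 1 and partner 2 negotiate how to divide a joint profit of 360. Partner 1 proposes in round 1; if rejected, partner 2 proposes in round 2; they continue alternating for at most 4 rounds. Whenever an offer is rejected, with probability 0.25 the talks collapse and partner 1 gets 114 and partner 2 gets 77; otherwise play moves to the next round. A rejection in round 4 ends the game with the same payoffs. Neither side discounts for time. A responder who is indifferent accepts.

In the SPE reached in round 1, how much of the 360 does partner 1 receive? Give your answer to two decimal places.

180.02

Round 4 (partner 2 proposes): partner 1 gets 114 if talks fail, so partner 2 offers 114 and keeps 246.
Round 3 (partner 1 proposes): rejecting gives partner 2 an expected 0.75 × 246 + 0.25 × 77 = 203.75, so partner 1 offers 203.75, keeping 156.25.
Round 2 (partner 2 proposes): rejecting gives partner 1 an expected 0.75 × 156.25 + 0.25 × 114 = 145.6875. Partner 2 offers 145.6875 and keeps 360 − 145.6875 = 214.3125.
Round 1 (partner 1 proposes): rejecting gives partner 2 an expected 0.75 × 214.3125 + 0.25 × 77 = 179.984375, so partner 1 offers 179.984375, keeping 180.015625.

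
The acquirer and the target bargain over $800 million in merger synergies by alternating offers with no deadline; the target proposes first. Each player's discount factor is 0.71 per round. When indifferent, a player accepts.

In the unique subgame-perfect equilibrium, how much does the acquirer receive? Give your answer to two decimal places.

Let x be the target's share when the target proposes and y be the acquirer's share when the acquirer proposes.
The acquirer accepts iff offered ≥ 0.71·y, so x = 800 − 0.71y. Symmetrically y = 800 − 0.71x.
Substituting: x = 800 − 0.71(800 − 0.71x), giving x(1 − 0.71·0.71) = 800(1 − 0.71).
So x = 800 × 0.29 / 0.4959 ≈ 467.8363, and the acquirer receives 800 − x ≈ 332.1637.

332.16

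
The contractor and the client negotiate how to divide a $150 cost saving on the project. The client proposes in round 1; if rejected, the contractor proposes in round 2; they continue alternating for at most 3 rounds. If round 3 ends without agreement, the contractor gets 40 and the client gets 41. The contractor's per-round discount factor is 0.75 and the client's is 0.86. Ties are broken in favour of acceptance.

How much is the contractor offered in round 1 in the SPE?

41.55

By backward induction:
Round 3 (the client proposes): the contractor gets 40 if talks fail, so the client offers 40 and keeps 110.
Round 2 (the contractor proposes): the client can get 110 next round, worth 0.86 × 110 = 94.6 now, so the contractor offers 94.6, keeping 55.4.
Round 1 (the client proposes): the contractor can get 55.4 next round, worth 0.75 × 55.4 = 41.55 now; the client offers that and keeps 108.45.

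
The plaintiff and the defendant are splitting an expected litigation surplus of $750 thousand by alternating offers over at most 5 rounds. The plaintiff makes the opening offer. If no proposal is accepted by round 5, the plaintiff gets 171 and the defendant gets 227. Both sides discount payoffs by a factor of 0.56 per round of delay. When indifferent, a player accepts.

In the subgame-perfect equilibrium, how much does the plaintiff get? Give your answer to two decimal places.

484.92

Work backward from the last round.
Round 5 (the plaintiff proposes): the defendant gets 227 if talks fail, so the plaintiff offers 227 and keeps 523.
Round 4 (the defendant proposes): the plaintiff can get 523 next round, worth 0.56 × 523 = 292.88 now. The defendant offers 292.88 and keeps 750 − 292.88 = 457.12.
Round 3 (the plaintiff proposes): the defendant can get 457.12 next round, worth 0.56 × 457.12 = 255.9872 now; the plaintiff offers that and keeps 494.0128.
Round 2 (the defendant proposes): the plaintiff can get 494.0128 next round, worth 0.56 × 494.0128 = 276.647168 now; the defendant offers that and keeps 473.352832.
Round 1 (the plaintiff proposes): the defendant can get 473.352832 next round, worth 0.56 × 473.352832 = 265.07758592 now; the plaintiff offers that and keeps 484.92241408.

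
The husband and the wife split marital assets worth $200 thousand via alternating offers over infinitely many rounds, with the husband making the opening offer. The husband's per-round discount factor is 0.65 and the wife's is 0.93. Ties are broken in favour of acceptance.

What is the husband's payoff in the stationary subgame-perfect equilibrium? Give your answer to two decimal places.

35.40

When the husband proposes, the wife accepts any offer worth at least 0.93 times what the wife would get by proposing next round; and vice versa.
This gives x = 200 − 0.93y and y = 200 − 0.65x, where x and y are each side's share when it proposes.
Hence (1 − 0.93·0.65)x = 200(1 − 0.93), i.e. 0.3955·x = 14.
x ≈ 35.3982; the wife's share is 200 − x ≈ 164.6018.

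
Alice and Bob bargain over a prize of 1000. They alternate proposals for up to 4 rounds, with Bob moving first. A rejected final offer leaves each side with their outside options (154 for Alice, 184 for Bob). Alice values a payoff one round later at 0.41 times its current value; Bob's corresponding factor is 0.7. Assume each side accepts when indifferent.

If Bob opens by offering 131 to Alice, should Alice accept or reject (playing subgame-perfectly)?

Reject

Round 4 (Alice proposes): Bob gets 184 if talks fail, so Alice offers 184 and keeps 816.
Round 3 (Bob proposes): Alice can get 816 next round, worth 0.41 × 816 = 334.56 now, so Bob offers 334.56, keeping 665.44.
Round 2 (Alice proposes): Bob can get 665.44 next round, worth 0.7 × 665.44 = 465.808 now; Alice offers that and keeps 534.192.
So by rejecting in round 1, Alice gets 534.192 next round, worth 0.41 × 534.192 = 219.01872 now.
Offer 131 < 219.01872, so Alice rejects.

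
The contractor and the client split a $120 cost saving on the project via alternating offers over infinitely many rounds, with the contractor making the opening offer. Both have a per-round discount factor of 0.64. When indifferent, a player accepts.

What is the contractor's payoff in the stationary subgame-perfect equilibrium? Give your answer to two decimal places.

73.17

In a stationary SPE each proposer offers the other exactly their discounted continuation value.
If the contractor keeps x when proposing and the client keeps y when proposing, then x = 120 − 0.64y and y = 120 − 0.64x.
Solving: x = 120(1 − 0.64) / (1 − 0.64·0.64) = 43.2 / 0.5904 ≈ 73.1707.
The client gets 120 − 73.1707 ≈ 46.8293.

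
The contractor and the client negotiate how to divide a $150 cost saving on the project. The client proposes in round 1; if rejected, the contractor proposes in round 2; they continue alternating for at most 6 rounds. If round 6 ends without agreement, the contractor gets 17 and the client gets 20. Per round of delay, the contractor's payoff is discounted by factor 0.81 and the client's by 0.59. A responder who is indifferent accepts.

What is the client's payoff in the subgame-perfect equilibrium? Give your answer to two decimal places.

Round 6 (the contractor proposes): the client gets 20 if talks fail, so the contractor offers 20 and keeps 130.
Round 5 (the client proposes): the contractor can get 130 next round, worth 0.81 × 130 = 105.3 now, so the client offers 105.3, keeping 44.7.
Round 4 (the contractor proposes): the client can get 44.7 next round, worth 0.59 × 44.7 = 26.373 now; the contractor offers that and keeps 123.627.
Round 3 (the client proposes): the contractor can get 123.627 next round, worth 0.81 × 123.627 = 100.13787 now. The client offers 100.13787 and keeps 150 − 100.13787 = 49.86213.
Round 2 (the contractor proposes): the client can get 49.86213 next round, worth 0.59 × 49.86213 = 29.4186567 now, so the contractor offers 29.4186567, keeping 120.5813433.
Round 1 (the client proposes): the contractor can get 120.5813433 next round, worth 0.81 × 120.5813433 = 97.670888073 now; the client offers that and keeps 52.329111927.

52.33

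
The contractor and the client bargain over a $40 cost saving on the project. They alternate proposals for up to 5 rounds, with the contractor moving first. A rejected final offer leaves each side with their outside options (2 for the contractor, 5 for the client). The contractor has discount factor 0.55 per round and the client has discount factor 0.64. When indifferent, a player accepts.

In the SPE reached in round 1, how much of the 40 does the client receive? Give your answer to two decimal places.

16.19

Round 5 (the contractor proposes): the client gets 5 if talks fail, so the contractor offers 5 and keeps 35.
Round 4 (the client proposes): the contractor can get 35 next round, worth 0.55 × 35 = 19.25 now. The client offers 19.25 and keeps 40 − 19.25 = 20.75.
Round 3 (the contractor proposes): the client can get 20.75 next round, worth 0.64 × 20.75 = 13.28 now, so the contractor offers 13.28, keeping 26.72.
Round 2 (the client proposes): the contractor can get 26.72 next round, worth 0.55 × 26.72 = 14.696 now. The client offers 14.696 and keeps 40 − 14.696 = 25.304.
Round 1 (the contractor proposes): the client can get 25.304 next round, worth 0.64 × 25.304 = 16.19456 now. The contractor offers 16.19456 and keeps 40 − 16.19456 = 23.80544.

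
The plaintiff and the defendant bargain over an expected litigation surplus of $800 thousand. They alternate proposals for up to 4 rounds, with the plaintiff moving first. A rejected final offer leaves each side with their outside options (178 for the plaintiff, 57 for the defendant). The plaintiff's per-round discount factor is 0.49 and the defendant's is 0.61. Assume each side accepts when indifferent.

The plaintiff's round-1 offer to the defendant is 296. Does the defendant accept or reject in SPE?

Reject

Round 4 (the defendant proposes): the plaintiff gets 178 if talks fail, so the defendant offers 178 and keeps 622.
Round 3 (the plaintiff proposes): the defendant can get 622 next round, worth 0.61 × 622 = 379.42 now. The plaintiff offers 379.42 and keeps 800 − 379.42 = 420.58.
Round 2 (the defendant proposes): the plaintiff can get 420.58 next round, worth 0.49 × 420.58 = 206.0842 now. The defendant offers 206.0842 and keeps 800 − 206.0842 = 593.9158.
So by rejecting in round 1, the defendant gets 593.9158 next round, worth 0.61 × 593.9158 = 362.288638 now.
Offer 296 < 362.288638, so the defendant rejects.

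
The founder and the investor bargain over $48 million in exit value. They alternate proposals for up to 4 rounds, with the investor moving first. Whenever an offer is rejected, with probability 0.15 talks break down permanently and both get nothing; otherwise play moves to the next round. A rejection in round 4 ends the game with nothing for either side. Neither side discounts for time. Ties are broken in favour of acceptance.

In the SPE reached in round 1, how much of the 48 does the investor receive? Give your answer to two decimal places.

Round 4 (the founder proposes): rejection yields 0 for the investor; the founder offers 0 and keeps 48.
Round 3 (the investor proposes): rejecting gives the founder an expected 0.85 × 48 = 40.8. The investor offers 40.8 and keeps 48 − 40.8 = 7.2.
Round 2 (the founder proposes): rejecting gives the investor an expected 0.85 × 7.2 = 6.12. The founder offers 6.12 and keeps 48 − 6.12 = 41.88.
Round 1 (the investor proposes): rejecting gives the founder an expected 0.85 × 41.88 = 35.598. The investor offers 35.598 and keeps 48 − 35.598 = 12.402.

12.40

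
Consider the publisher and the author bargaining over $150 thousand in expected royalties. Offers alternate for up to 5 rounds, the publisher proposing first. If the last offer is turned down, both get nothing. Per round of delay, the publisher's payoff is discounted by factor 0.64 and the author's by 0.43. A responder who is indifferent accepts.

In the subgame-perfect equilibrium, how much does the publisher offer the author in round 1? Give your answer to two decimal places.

Round 5 (the publisher proposes): the author will accept anything ≥ 0, so the publisher offers 0 and keeps 150.
Round 4 (the author proposes): the publisher can get 150 next round, worth 0.64 × 150 = 96 now, so the author offers 96, keeping 54.
Round 3 (the publisher proposes): the author can get 54 next round, worth 0.43 × 54 = 23.22 now; the publisher offers that and keeps 126.78.
Round 2 (the author proposes): the publisher can get 126.78 next round, worth 0.64 × 126.78 = 81.1392 now, so the author offers 81.1392, keeping 68.8608.
Round 1 (the publisher proposes): the author can get 68.8608 next round, worth 0.43 × 68.8608 = 29.610144 now. The publisher offers 29.610144 and keeps 150 − 29.610144 = 120.389856.

29.61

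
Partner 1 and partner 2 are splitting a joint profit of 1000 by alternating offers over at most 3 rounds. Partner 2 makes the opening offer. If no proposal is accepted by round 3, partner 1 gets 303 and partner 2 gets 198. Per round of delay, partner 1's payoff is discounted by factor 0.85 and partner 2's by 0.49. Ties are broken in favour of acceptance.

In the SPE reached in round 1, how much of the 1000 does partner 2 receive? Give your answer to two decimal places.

440.30

Round 3 (partner 2 proposes): partner 1 gets 303 if talks fail, so partner 2 offers 303 and keeps 697.
Round 2 (partner 1 proposes): partner 2 can get 697 next round, worth 0.49 × 697 = 341.53 now; partner 1 offers that and keeps 658.47.
Round 1 (partner 2 proposes): partner 1 can get 658.47 next round, worth 0.85 × 658.47 = 559.6995 now; partner 2 offers that and keeps 440.3005.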